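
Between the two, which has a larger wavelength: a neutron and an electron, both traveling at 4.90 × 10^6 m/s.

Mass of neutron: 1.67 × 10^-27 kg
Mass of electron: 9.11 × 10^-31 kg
The electron has the longer wavelength.

Using λ = h/(mv), since both particles have the same velocity, the wavelength depends only on mass.

For neutron: λ₁ = h/(m₁v) = 8.10 × 10^-14 m
For electron: λ₂ = h/(m₂v) = 1.48 × 10^-10 m

Since λ ∝ 1/m at constant velocity, the lighter particle has the longer wavelength.

The electron has the longer de Broglie wavelength.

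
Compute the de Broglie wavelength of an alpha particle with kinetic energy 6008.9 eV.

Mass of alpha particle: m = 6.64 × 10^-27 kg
1.85 × 10^-13 m

Using λ = h/√(2mKE):

First convert KE to Joules: KE = 6008.9 eV = 9.627 × 10^-16 J

λ = h/√(2mKE)
λ = (6.626 × 10^-34 J·s) / √(2 × 6.64 × 10^-27 kg × 9.627 × 10^-16 J)
λ = 1.85 × 10^-13 m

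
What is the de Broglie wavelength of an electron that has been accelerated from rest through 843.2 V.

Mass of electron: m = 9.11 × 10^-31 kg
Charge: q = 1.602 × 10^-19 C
4.22 × 10^-11 m

When a particle is accelerated through voltage V, it gains kinetic energy KE = qV.

The de Broglie wavelength is then λ = h/√(2mqV):

λ = h/√(2mqV)
λ = (6.626 × 10^-34 J·s) / √(2 × 9.11 × 10^-31 kg × 1.602 × 10^-19 C × 843.2 V)
λ = 4.22 × 10^-11 m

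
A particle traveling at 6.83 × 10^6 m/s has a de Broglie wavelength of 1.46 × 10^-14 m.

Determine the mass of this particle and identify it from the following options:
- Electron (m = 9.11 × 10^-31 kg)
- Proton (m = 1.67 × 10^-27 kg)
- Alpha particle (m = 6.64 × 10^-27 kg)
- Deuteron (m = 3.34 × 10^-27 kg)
The particle is an alpha particle.

From λ = h/(mv), solve for mass:

m = h/(λv)
m = (6.626 × 10^-34 J·s) / (1.46 × 10^-14 m × 6.83 × 10^6 m/s)
m = 6.64 × 10^-27 kg

Comparing with the listed masses, this is closest to an alpha particle.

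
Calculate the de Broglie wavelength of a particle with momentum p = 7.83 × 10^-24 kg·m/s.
8.46 × 10^-11 m

Using the de Broglie relation λ = h/p:

λ = h/p
λ = (6.626 × 10^-34 J·s) / (7.83 × 10^-24 kg·m/s)
λ = 8.46 × 10^-11 m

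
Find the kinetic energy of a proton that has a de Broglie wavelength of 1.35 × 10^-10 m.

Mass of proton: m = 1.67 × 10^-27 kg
7.21 × 10^-21 J (or 0.0450 eV)

From λ = h/√(2mKE), we solve for KE:

λ² = h²/(2mKE)
KE = h²/(2mλ²)
KE = (6.626 × 10^-34 J·s)² / (2 × 1.67 × 10^-27 kg × (1.35 × 10^-10 m)²)
KE = 7.21 × 10^-21 J
KE = 0.0450 eV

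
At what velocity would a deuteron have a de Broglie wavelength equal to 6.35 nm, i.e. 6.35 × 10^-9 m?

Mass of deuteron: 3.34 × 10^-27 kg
3.12 × 10^1 m/s

From λ = h/(mv), solve for v:

v = h/(mλ)
v = (6.626 × 10^-34 J·s) / (3.34 × 10^-27 kg × 6.35 × 10^-9 m)
v = 3.12 × 10^1 m/s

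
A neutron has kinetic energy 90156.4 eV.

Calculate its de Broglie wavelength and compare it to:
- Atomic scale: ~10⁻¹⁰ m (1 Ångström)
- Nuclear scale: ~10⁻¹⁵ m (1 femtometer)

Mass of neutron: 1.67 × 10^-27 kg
λ = 9.54 × 10^-14 m, which is between nuclear and atomic scales.

Using λ = h/√(2mKE):

KE = 90156.4 eV = 1.444 × 10^-14 J

λ = h/√(2mKE)
λ = (6.626 × 10^-34 J·s) / √(2 × 1.67 × 10^-27 kg × 1.444 × 10^-14 J)
λ = 9.54 × 10^-14 m

Comparison:
- Atomic scale (10⁻¹⁰ m): λ is 0.00095× this size
- Nuclear scale (10⁻¹⁵ m): λ is 95× this size

The wavelength is between nuclear and atomic scales.

This wavelength is appropriate for probing atomic structure but too large for nuclear physics experiments.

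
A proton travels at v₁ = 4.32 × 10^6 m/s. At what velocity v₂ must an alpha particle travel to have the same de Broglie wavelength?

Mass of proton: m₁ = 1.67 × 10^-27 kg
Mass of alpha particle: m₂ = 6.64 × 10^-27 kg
v₂ = 1.09 × 10^6 m/s

For equal de Broglie wavelengths: λ₁ = λ₂

h/(m₁v₁) = h/(m₂v₂)
m₁v₁ = m₂v₂
v₂ = v₁ · (m₁/m₂)

v₂ = 4.32 × 10^6 m/s × (1.67 × 10^-27 kg / 6.64 × 10^-27 kg)
v₂ = 1.09 × 10^6 m/s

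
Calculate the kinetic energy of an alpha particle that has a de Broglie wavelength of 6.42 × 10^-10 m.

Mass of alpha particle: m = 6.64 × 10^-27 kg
8.02 × 10^-23 J (or 5.01 × 10^-4 eV)

From λ = h/√(2mKE), we solve for KE:

λ² = h²/(2mKE)
KE = h²/(2mλ²)
KE = (6.626 × 10^-34 J·s)² / (2 × 6.64 × 10^-27 kg × (6.42 × 10^-10 m)²)
KE = 8.02 × 10^-23 J
KE = 5.01 × 10^-4 eV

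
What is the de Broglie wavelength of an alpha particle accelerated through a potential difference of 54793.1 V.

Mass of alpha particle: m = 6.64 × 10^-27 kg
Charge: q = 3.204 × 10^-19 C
4.34 × 10^-14 m

When a particle is accelerated through voltage V, it gains kinetic energy KE = qV.

The de Broglie wavelength is then λ = h/√(2mqV):

λ = h/√(2mqV)
λ = (6.626 × 10^-34 J·s) / √(2 × 6.64 × 10^-27 kg × 3.204 × 10^-19 C × 54793.1 V)
λ = 4.34 × 10^-14 m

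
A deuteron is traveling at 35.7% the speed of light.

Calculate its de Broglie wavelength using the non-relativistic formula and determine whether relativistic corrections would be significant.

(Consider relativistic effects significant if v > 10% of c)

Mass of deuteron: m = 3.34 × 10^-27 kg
Yes, relativistic corrections are needed.

Using the non-relativistic de Broglie formula λ = h/(mv):

v = 35.7% × c = 1.070 × 10^8 m/s

λ = h/(mv)
λ = (6.626 × 10^-34 J·s) / (3.34 × 10^-27 kg × 1.070 × 10^8 m/s)
λ = 1.85 × 10^-15 m

Since v = 35.7% of c > 10% of c, relativistic corrections ARE significant and the actual wavelength would differ from this non-relativistic estimate.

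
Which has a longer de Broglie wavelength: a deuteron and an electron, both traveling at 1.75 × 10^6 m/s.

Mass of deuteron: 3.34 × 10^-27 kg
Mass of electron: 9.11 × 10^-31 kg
The electron has the longer wavelength.

Using λ = h/(mv), since both particles have the same velocity, the wavelength depends only on mass.

For deuteron: λ₁ = h/(m₁v) = 1.13 × 10^-13 m
For electron: λ₂ = h/(m₂v) = 4.16 × 10^-10 m

Since λ ∝ 1/m at constant velocity, the lighter particle has the longer wavelength.

The electron has the longer de Broglie wavelength.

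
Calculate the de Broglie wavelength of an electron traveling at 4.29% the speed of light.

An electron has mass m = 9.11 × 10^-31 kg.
5.66 × 10^-11 m

Using the de Broglie relation λ = h/(mv):

v = 4.29% × c = 1.286 × 10^7 m/s

λ = h/(mv)
λ = (6.626 × 10^-34 J·s) / (9.11 × 10^-31 kg × 1.286 × 10^7 m/s)
λ = 5.66 × 10^-11 m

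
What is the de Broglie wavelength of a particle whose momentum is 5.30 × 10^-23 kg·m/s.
1.25 × 10^-11 m

Using the de Broglie relation λ = h/p:

λ = h/p
λ = (6.626 × 10^-34 J·s) / (5.30 × 10^-23 kg·m/s)
λ = 1.25 × 10^-11 m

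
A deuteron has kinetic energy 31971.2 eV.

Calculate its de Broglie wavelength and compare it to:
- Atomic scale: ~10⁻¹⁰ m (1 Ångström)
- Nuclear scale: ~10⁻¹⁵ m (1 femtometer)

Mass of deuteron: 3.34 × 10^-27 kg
λ = 1.13 × 10^-13 m, which is between nuclear and atomic scales.

Using λ = h/√(2mKE):

KE = 31971.2 eV = 5.122 × 10^-15 J

λ = h/√(2mKE)
λ = (6.626 × 10^-34 J·s) / √(2 × 3.34 × 10^-27 kg × 5.122 × 10^-15 J)
λ = 1.13 × 10^-13 m

Comparison:
- Atomic scale (10⁻¹⁰ m): λ is 0.0011× this size
- Nuclear scale (10⁻¹⁵ m): λ is 1.1e+02× this size

The wavelength is between nuclear and atomic scales.

This wavelength is appropriate for probing atomic structure but too large for nuclear physics experiments.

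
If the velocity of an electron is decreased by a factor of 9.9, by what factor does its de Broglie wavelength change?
The wavelength increases by a factor of 9.9.

From λ = h/(mv), the wavelength is inversely proportional to velocity:

λ ∝ 1/v

If v → v/9.9, then λ → 9.9λ

When velocity is decreased by a factor of 9.9, the wavelength increases by a factor of 9.9.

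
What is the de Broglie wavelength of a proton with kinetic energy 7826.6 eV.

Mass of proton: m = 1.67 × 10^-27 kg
3.24 × 10^-13 m

Using λ = h/√(2mKE):

First convert KE to Joules: KE = 7826.6 eV = 1.254 × 10^-15 J

λ = h/√(2mKE)
λ = (6.626 × 10^-34 J·s) / √(2 × 1.67 × 10^-27 kg × 1.254 × 10^-15 J)
λ = 3.24 × 10^-13 m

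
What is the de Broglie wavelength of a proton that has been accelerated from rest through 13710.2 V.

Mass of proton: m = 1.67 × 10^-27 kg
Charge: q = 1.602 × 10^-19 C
2.45 × 10^-13 m

When a particle is accelerated through voltage V, it gains kinetic energy KE = qV.

The de Broglie wavelength is then λ = h/√(2mqV):

λ = h/√(2mqV)
λ = (6.626 × 10^-34 J·s) / √(2 × 1.67 × 10^-27 kg × 1.602 × 10^-19 C × 13710.2 V)
λ = 2.45 × 10^-13 m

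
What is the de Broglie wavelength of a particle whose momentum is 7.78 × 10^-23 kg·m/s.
8.52 × 10^-12 m

Using the de Broglie relation λ = h/p:

λ = h/p
λ = (6.626 × 10^-34 J·s) / (7.78 × 10^-23 kg·m/s)
λ = 8.52 × 10^-12 m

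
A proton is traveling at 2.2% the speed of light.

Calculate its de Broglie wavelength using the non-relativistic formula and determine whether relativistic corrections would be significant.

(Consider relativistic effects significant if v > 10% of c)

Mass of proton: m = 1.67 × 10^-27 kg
No, relativistic corrections are not needed.

Using the non-relativistic de Broglie formula λ = h/(mv):

v = 2.2% × c = 6.595 × 10^6 m/s

λ = h/(mv)
λ = (6.626 × 10^-34 J·s) / (1.67 × 10^-27 kg × 6.595 × 10^6 m/s)
λ = 6.02 × 10^-14 m

Since v = 2.2% of c < 10% of c, relativistic corrections are NOT significant and this non-relativistic result is a good approximation.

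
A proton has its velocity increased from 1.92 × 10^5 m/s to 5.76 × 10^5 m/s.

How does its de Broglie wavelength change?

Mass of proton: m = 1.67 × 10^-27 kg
The wavelength decreases by a factor of 3.

Using λ = h/(mv):

Initial wavelength: λ₁ = h/(mv₁) = 2.07 × 10^-12 m
Final wavelength: λ₂ = h/(mv₂) = 6.89 × 10^-13 m

Since λ ∝ 1/v, when velocity increases by a factor of 3, the wavelength decreases by a factor of 3.

λ₂/λ₁ = v₁/v₂ = 1/3

The wavelength decreases by a factor of 3.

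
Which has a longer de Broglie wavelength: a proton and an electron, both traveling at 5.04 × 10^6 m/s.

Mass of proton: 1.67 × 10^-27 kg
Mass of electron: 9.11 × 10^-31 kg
The electron has the longer wavelength.

Using λ = h/(mv), since both particles have the same velocity, the wavelength depends only on mass.

For proton: λ₁ = h/(m₁v) = 7.87 × 10^-14 m
For electron: λ₂ = h/(m₂v) = 1.44 × 10^-10 m

Since λ ∝ 1/m at constant velocity, the lighter particle has the longer wavelength.

The electron has the longer de Broglie wavelength.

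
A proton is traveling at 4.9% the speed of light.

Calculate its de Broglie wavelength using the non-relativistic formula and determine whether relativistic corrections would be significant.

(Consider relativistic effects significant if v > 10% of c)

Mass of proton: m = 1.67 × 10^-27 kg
No, relativistic corrections are not needed.

Using the non-relativistic de Broglie formula λ = h/(mv):

v = 4.9% × c = 1.469 × 10^7 m/s

λ = h/(mv)
λ = (6.626 × 10^-34 J·s) / (1.67 × 10^-27 kg × 1.469 × 10^7 m/s)
λ = 2.70 × 10^-14 m

Since v = 4.9% of c < 10% of c, relativistic corrections are NOT significant and this non-relativistic result is a good approximation.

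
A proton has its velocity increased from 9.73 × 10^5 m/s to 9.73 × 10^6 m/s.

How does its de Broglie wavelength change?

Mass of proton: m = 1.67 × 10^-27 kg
The wavelength decreases by a factor of 10.

Using λ = h/(mv):

Initial wavelength: λ₁ = h/(mv₁) = 4.08 × 10^-13 m
Final wavelength: λ₂ = h/(mv₂) = 4.08 × 10^-14 m

Since λ ∝ 1/v, when velocity increases by a factor of 10, the wavelength decreases by a factor of 10.

λ₂/λ₁ = v₁/v₂ = 1/10

The wavelength decreases by a factor of 10.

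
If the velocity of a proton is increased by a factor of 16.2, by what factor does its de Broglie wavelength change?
The wavelength decreases by a factor of 16.2.

From λ = h/(mv), the wavelength is inversely proportional to velocity:

λ ∝ 1/v

If v → 16.2v, then λ → λ/16.2

When velocity is increased by a factor of 16.2, the wavelength decreases by a factor of 16.2.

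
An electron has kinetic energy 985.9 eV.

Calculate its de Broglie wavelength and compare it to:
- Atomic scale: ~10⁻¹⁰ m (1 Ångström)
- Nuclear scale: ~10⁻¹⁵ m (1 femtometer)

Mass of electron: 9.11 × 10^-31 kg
λ = 3.91 × 10^-11 m, which is between nuclear and atomic scales.

Using λ = h/√(2mKE):

KE = 985.9 eV = 1.580 × 10^-16 J

λ = h/√(2mKE)
λ = (6.626 × 10^-34 J·s) / √(2 × 9.11 × 10^-31 kg × 1.580 × 10^-16 J)
λ = 3.91 × 10^-11 m

Comparison:
- Atomic scale (10⁻¹⁰ m): λ is 0.39× this size
- Nuclear scale (10⁻¹⁵ m): λ is 3.9e+04× this size

The wavelength is between nuclear and atomic scales.

This wavelength is appropriate for probing atomic structure but too large for nuclear physics experiments.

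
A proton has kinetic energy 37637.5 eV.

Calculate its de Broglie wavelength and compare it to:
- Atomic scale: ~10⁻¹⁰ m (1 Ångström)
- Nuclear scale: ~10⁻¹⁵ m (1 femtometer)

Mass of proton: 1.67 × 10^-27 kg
λ = 1.48 × 10^-13 m, which is between nuclear and atomic scales.

Using λ = h/√(2mKE):

KE = 37637.5 eV = 6.030 × 10^-15 J

λ = h/√(2mKE)
λ = (6.626 × 10^-34 J·s) / √(2 × 1.67 × 10^-27 kg × 6.030 × 10^-15 J)
λ = 1.48 × 10^-13 m

Comparison:
- Atomic scale (10⁻¹⁰ m): λ is 0.0015× this size
- Nuclear scale (10⁻¹⁵ m): λ is 1.5e+02× this size

The wavelength is between nuclear and atomic scales.

This wavelength is appropriate for probing atomic structure but too large for nuclear physics experiments.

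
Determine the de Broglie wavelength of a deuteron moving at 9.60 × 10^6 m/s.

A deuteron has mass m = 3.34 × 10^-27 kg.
2.07 × 10^-14 m

Using the de Broglie relation λ = h/(mv):

λ = h/(mv)
λ = (6.626 × 10^-34 J·s) / (3.34 × 10^-27 kg × 9.60 × 10^6 m/s)
λ = 2.07 × 10^-14 m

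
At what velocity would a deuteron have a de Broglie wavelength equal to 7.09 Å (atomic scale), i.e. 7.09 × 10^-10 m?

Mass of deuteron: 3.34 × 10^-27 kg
2.80 × 10^2 m/s

From λ = h/(mv), solve for v:

v = h/(mλ)
v = (6.626 × 10^-34 J·s) / (3.34 × 10^-27 kg × 7.09 × 10^-10 m)
v = 2.80 × 10^2 m/s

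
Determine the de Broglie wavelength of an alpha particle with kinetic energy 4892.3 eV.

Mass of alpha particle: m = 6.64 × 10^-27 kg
2.05 × 10^-13 m

Using λ = h/√(2mKE):

First convert KE to Joules: KE = 4892.3 eV = 7.838 × 10^-16 J

λ = h/√(2mKE)
λ = (6.626 × 10^-34 J·s) / √(2 × 6.64 × 10^-27 kg × 7.838 × 10^-16 J)
λ = 2.05 × 10^-13 m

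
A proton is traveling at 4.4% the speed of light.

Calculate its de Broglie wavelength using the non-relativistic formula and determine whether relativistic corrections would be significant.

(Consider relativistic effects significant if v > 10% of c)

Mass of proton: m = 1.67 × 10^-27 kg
No, relativistic corrections are not needed.

Using the non-relativistic de Broglie formula λ = h/(mv):

v = 4.4% × c = 1.319 × 10^7 m/s

λ = h/(mv)
λ = (6.626 × 10^-34 J·s) / (1.67 × 10^-27 kg × 1.319 × 10^7 m/s)
λ = 3.01 × 10^-14 m

Since v = 4.4% of c < 10% of c, relativistic corrections are NOT significant and this non-relativistic result is a good approximation.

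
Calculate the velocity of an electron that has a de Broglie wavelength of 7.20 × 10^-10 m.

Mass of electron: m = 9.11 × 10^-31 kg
1.01 × 10^6 m/s

From the de Broglie relation λ = h/(mv), we solve for v:

v = h/(mλ)
v = (6.626 × 10^-34 J·s) / (9.11 × 10^-31 kg × 7.20 × 10^-10 m)
v = 1.01 × 10^6 m/s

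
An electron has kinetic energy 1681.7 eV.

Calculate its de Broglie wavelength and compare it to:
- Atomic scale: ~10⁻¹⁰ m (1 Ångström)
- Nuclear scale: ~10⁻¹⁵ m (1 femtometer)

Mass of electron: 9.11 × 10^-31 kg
λ = 2.99 × 10^-11 m, which is between nuclear and atomic scales.

Using λ = h/√(2mKE):

KE = 1681.7 eV = 2.694 × 10^-16 J

λ = h/√(2mKE)
λ = (6.626 × 10^-34 J·s) / √(2 × 9.11 × 10^-31 kg × 2.694 × 10^-16 J)
λ = 2.99 × 10^-11 m

Comparison:
- Atomic scale (10⁻¹⁰ m): λ is 0.3× this size
- Nuclear scale (10⁻¹⁵ m): λ is 3e+04× this size

The wavelength is between nuclear and atomic scales.

This wavelength is appropriate for probing atomic structure but too large for nuclear physics experiments.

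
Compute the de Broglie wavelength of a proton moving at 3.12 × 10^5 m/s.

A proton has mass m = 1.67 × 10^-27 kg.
1.27 × 10^-12 m

Using the de Broglie relation λ = h/(mv):

λ = h/(mv)
λ = (6.626 × 10^-34 J·s) / (1.67 × 10^-27 kg × 3.12 × 10^5 m/s)
λ = 1.27 × 10^-12 m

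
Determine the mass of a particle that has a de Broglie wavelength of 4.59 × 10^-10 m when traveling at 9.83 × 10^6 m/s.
1.47 × 10^-31 kg

From the de Broglie relation λ = h/(mv), we solve for m:

m = h/(λv)
m = (6.626 × 10^-34 J·s) / (4.59 × 10^-10 m × 9.83 × 10^6 m/s)
m = 1.47 × 10^-31 kg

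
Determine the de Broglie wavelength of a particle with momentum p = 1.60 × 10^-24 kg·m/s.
4.14 × 10^-10 m

Using the de Broglie relation λ = h/p:

λ = h/p
λ = (6.626 × 10^-34 J·s) / (1.60 × 10^-24 kg·m/s)
λ = 4.14 × 10^-10 m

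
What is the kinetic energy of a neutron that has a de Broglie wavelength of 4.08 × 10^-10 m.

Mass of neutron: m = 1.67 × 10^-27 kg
7.90 × 10^-22 J (or 4.93 × 10^-3 eV)

From λ = h/√(2mKE), we solve for KE:

λ² = h²/(2mKE)
KE = h²/(2mλ²)
KE = (6.626 × 10^-34 J·s)² / (2 × 1.67 × 10^-27 kg × (4.08 × 10^-10 m)²)
KE = 7.90 × 10^-22 J
KE = 4.93 × 10^-3 eV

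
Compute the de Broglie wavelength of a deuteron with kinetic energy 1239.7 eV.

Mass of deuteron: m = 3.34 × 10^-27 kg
5.75 × 10^-13 m

Using λ = h/√(2mKE):

First convert KE to Joules: KE = 1239.7 eV = 1.986 × 10^-16 J

λ = h/√(2mKE)
λ = (6.626 × 10^-34 J·s) / √(2 × 3.34 × 10^-27 kg × 1.986 × 10^-16 J)
λ = 5.75 × 10^-13 m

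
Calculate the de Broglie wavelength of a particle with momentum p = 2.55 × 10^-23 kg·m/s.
2.60 × 10^-11 m

Using the de Broglie relation λ = h/p:

λ = h/p
λ = (6.626 × 10^-34 J·s) / (2.55 × 10^-23 kg·m/s)
λ = 2.60 × 10^-11 m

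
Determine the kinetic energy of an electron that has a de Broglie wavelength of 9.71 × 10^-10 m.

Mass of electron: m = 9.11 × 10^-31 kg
2.56 × 10^-19 J (or 1.60 eV)

From λ = h/√(2mKE), we solve for KE:

λ² = h²/(2mKE)
KE = h²/(2mλ²)
KE = (6.626 × 10^-34 J·s)² / (2 × 9.11 × 10^-31 kg × (9.71 × 10^-10 m)²)
KE = 2.56 × 10^-19 J
KE = 1.60 eV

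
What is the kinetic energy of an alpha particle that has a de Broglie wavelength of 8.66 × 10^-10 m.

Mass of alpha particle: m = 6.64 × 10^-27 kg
4.41 × 10^-23 J (or 2.75 × 10^-4 eV)

From λ = h/√(2mKE), we solve for KE:

λ² = h²/(2mKE)
KE = h²/(2mλ²)
KE = (6.626 × 10^-34 J·s)² / (2 × 6.64 × 10^-27 kg × (8.66 × 10^-10 m)²)
KE = 4.41 × 10^-23 J
KE = 2.75 × 10^-4 eV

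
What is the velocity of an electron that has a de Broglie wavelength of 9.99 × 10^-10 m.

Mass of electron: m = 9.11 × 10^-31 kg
7.28 × 10^5 m/s

From the de Broglie relation λ = h/(mv), we solve for v:

v = h/(mλ)
v = (6.626 × 10^-34 J·s) / (9.11 × 10^-31 kg × 9.99 × 10^-10 m)
v = 7.28 × 10^5 m/s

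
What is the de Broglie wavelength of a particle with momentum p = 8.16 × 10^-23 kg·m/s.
8.12 × 10^-12 m

Using the de Broglie relation λ = h/p:

λ = h/p
λ = (6.626 × 10^-34 J·s) / (8.16 × 10^-23 kg·m/s)
λ = 8.12 × 10^-12 m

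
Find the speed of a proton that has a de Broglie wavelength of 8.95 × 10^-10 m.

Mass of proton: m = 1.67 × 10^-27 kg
4.43 × 10^2 m/s

From the de Broglie relation λ = h/(mv), we solve for v:

v = h/(mλ)
v = (6.626 × 10^-34 J·s) / (1.67 × 10^-27 kg × 8.95 × 10^-10 m)
v = 4.43 × 10^2 m/s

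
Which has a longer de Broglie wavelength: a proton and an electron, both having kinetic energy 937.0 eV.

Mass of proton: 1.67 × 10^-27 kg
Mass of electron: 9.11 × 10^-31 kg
The electron has the longer wavelength.

Using λ = h/√(2mKE):

For proton: λ₁ = h/√(2m₁KE) = 9.36 × 10^-13 m
For electron: λ₂ = h/√(2m₂KE) = 4.01 × 10^-11 m

Since λ ∝ 1/√m at constant kinetic energy, the lighter particle has the longer wavelength.

The electron has the longer de Broglie wavelength.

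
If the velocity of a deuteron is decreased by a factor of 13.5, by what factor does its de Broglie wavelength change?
The wavelength increases by a factor of 13.5.

From λ = h/(mv), the wavelength is inversely proportional to velocity:

λ ∝ 1/v

If v → v/13.5, then λ → 13.5λ

When velocity is decreased by a factor of 13.5, the wavelength increases by a factor of 13.5.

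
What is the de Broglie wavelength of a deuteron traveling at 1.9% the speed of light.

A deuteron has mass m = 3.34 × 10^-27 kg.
3.48 × 10^-14 m

Using the de Broglie relation λ = h/(mv):

v = 1.9% × c = 5.696 × 10^6 m/s

λ = h/(mv)
λ = (6.626 × 10^-34 J·s) / (3.34 × 10^-27 kg × 5.696 × 10^6 m/s)
λ = 3.48 × 10^-14 m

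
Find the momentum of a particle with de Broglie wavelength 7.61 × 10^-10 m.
8.71 × 10^-25 kg·m/s

From the de Broglie relation λ = h/p, we solve for p:

p = h/λ
p = (6.626 × 10^-34 J·s) / (7.61 × 10^-10 m)
p = 8.71 × 10^-25 kg·m/s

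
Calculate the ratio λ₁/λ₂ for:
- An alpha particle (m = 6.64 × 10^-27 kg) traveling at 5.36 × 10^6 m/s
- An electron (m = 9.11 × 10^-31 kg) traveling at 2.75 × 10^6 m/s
λ₁/λ₂ = 7.04 × 10^-5

Using λ = h/(mv):

λ₁ = h/(m₁v₁) = 1.86 × 10^-14 m
λ₂ = h/(m₂v₂) = 2.64 × 10^-10 m

Ratio λ₁/λ₂ = (m₂v₂)/(m₁v₁)
         = (9.11 × 10^-31 kg × 2.75 × 10^6 m/s) / (6.64 × 10^-27 kg × 5.36 × 10^6 m/s)
         = 7.04 × 10^-5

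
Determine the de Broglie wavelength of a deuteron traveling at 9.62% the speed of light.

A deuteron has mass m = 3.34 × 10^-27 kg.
6.88 × 10^-15 m

Using the de Broglie relation λ = h/(mv):

v = 9.62% × c = 2.884 × 10^7 m/s

λ = h/(mv)
λ = (6.626 × 10^-34 J·s) / (3.34 × 10^-27 kg × 2.884 × 10^7 m/s)
λ = 6.88 × 10^-15 m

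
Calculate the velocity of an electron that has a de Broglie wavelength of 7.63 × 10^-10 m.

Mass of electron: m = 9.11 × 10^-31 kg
9.53 × 10^5 m/s

From the de Broglie relation λ = h/(mv), we solve for v:

v = h/(mλ)
v = (6.626 × 10^-34 J·s) / (9.11 × 10^-31 kg × 7.63 × 10^-10 m)
v = 9.53 × 10^5 m/s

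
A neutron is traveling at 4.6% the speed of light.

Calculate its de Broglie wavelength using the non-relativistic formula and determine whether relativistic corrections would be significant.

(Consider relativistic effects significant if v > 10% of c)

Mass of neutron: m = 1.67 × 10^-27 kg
No, relativistic corrections are not needed.

Using the non-relativistic de Broglie formula λ = h/(mv):

v = 4.6% × c = 1.379 × 10^7 m/s

λ = h/(mv)
λ = (6.626 × 10^-34 J·s) / (1.67 × 10^-27 kg × 1.379 × 10^7 m/s)
λ = 2.88 × 10^-14 m

Since v = 4.6% of c < 10% of c, relativistic corrections are NOT significant and this non-relativistic result is a good approximation.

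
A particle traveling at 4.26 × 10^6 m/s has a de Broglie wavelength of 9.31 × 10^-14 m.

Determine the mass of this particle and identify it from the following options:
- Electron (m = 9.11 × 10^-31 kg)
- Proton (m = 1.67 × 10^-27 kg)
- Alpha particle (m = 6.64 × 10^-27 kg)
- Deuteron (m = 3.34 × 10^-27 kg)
The particle is a proton.

From λ = h/(mv), solve for mass:

m = h/(λv)
m = (6.626 × 10^-34 J·s) / (9.31 × 10^-14 m × 4.26 × 10^6 m/s)
m = 1.67 × 10^-27 kg

Comparing with the listed masses, this is closest to a proton.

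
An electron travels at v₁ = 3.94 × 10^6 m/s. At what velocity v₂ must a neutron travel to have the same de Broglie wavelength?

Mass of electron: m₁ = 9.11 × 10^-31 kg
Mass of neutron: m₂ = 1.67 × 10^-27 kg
v₂ = 2.15 × 10^3 m/s

For equal de Broglie wavelengths: λ₁ = λ₂

h/(m₁v₁) = h/(m₂v₂)
m₁v₁ = m₂v₂
v₂ = v₁ · (m₁/m₂)

v₂ = 3.94 × 10^6 m/s × (9.11 × 10^-31 kg / 1.67 × 10^-27 kg)
v₂ = 2.15 × 10^3 m/s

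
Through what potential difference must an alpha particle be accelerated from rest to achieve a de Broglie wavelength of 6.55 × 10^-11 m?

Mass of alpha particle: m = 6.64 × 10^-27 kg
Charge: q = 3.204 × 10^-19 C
2.41 × 10^-2 V

From λ = h/√(2mqV), we solve for V:

λ² = h²/(2mqV)
V = h²/(2mqλ²)
V = (6.626 × 10^-34 J·s)² / (2 × 6.64 × 10^-27 kg × 3.204 × 10^-19 C × (6.55 × 10^-11 m)²)
V = 2.41 × 10^-2 V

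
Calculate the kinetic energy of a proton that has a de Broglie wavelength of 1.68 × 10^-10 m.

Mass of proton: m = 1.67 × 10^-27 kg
4.66 × 10^-21 J (or 0.0291 eV)

From λ = h/√(2mKE), we solve for KE:

λ² = h²/(2mKE)
KE = h²/(2mλ²)
KE = (6.626 × 10^-34 J·s)² / (2 × 1.67 × 10^-27 kg × (1.68 × 10^-10 m)²)
KE = 4.66 × 10^-21 J
KE = 0.0291 eV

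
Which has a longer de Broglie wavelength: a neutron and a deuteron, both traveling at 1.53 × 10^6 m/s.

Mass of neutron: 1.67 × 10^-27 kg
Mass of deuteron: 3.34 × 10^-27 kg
The neutron has the longer wavelength.

Using λ = h/(mv), since both particles have the same velocity, the wavelength depends only on mass.

For neutron: λ₁ = h/(m₁v) = 2.59 × 10^-13 m
For deuteron: λ₂ = h/(m₂v) = 1.30 × 10^-13 m

Since λ ∝ 1/m at constant velocity, the lighter particle has the longer wavelength.

The neutron has the longer de Broglie wavelength.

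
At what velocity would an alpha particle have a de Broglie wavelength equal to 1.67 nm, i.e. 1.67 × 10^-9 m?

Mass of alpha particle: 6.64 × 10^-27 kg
5.98 × 10^1 m/s

From λ = h/(mv), solve for v:

v = h/(mλ)
v = (6.626 × 10^-34 J·s) / (6.64 × 10^-27 kg × 1.67 × 10^-9 m)
v = 5.98 × 10^1 m/s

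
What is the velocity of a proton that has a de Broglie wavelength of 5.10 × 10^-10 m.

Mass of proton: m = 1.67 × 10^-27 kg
7.78 × 10^2 m/s

From the de Broglie relation λ = h/(mv), we solve for v:

v = h/(mλ)
v = (6.626 × 10^-34 J·s) / (1.67 × 10^-27 kg × 5.10 × 10^-10 m)
v = 7.78 × 10^2 m/s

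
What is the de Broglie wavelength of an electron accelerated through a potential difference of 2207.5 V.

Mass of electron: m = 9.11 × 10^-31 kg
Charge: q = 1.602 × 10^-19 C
2.61 × 10^-11 m

When a particle is accelerated through voltage V, it gains kinetic energy KE = qV.

The de Broglie wavelength is then λ = h/√(2mqV):

λ = h/√(2mqV)
λ = (6.626 × 10^-34 J·s) / √(2 × 9.11 × 10^-31 kg × 1.602 × 10^-19 C × 2207.5 V)
λ = 2.61 × 10^-11 m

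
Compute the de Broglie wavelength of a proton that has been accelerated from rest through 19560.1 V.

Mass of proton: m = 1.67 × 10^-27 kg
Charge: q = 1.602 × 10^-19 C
2.05 × 10^-13 m

When a particle is accelerated through voltage V, it gains kinetic energy KE = qV.

The de Broglie wavelength is then λ = h/√(2mqV):

λ = h/√(2mqV)
λ = (6.626 × 10^-34 J·s) / √(2 × 1.67 × 10^-27 kg × 1.602 × 10^-19 C × 19560.1 V)
λ = 2.05 × 10^-13 m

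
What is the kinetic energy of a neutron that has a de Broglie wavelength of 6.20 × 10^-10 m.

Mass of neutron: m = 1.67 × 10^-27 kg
3.42 × 10^-22 J (or 2.13 × 10^-3 eV)

From λ = h/√(2mKE), we solve for KE:

λ² = h²/(2mKE)
KE = h²/(2mλ²)
KE = (6.626 × 10^-34 J·s)² / (2 × 1.67 × 10^-27 kg × (6.20 × 10^-10 m)²)
KE = 3.42 × 10^-22 J
KE = 2.13 × 10^-3 eV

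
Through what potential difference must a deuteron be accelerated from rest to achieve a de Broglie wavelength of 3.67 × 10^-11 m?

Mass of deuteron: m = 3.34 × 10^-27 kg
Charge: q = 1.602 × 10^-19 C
3.05 × 10^-1 V

From λ = h/√(2mqV), we solve for V:

λ² = h²/(2mqV)
V = h²/(2mqλ²)
V = (6.626 × 10^-34 J·s)² / (2 × 3.34 × 10^-27 kg × 1.602 × 10^-19 C × (3.67 × 10^-11 m)²)
V = 3.05 × 10^-1 V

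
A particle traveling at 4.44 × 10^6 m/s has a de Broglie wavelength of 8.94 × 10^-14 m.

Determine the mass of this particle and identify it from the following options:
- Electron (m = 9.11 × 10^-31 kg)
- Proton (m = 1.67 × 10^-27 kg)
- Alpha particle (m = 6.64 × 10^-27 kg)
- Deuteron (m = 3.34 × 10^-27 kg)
The particle is a proton.

From λ = h/(mv), solve for mass:

m = h/(λv)
m = (6.626 × 10^-34 J·s) / (8.94 × 10^-14 m × 4.44 × 10^6 m/s)
m = 1.67 × 10^-27 kg

Comparing with the listed masses, this is closest to a proton.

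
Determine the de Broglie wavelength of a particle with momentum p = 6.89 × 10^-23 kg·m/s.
9.62 × 10^-12 m

Using the de Broglie relation λ = h/p:

λ = h/p
λ = (6.626 × 10^-34 J·s) / (6.89 × 10^-23 kg·m/s)
λ = 9.62 × 10^-12 m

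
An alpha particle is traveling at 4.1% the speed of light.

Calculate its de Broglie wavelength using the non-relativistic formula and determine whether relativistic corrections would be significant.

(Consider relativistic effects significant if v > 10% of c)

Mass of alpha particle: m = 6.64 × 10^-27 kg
No, relativistic corrections are not needed.

Using the non-relativistic de Broglie formula λ = h/(mv):

v = 4.1% × c = 1.229 × 10^7 m/s

λ = h/(mv)
λ = (6.626 × 10^-34 J·s) / (6.64 × 10^-27 kg × 1.229 × 10^7 m/s)
λ = 8.12 × 10^-15 m

Since v = 4.1% of c < 10% of c, relativistic corrections are NOT significant and this non-relativistic result is a good approximation.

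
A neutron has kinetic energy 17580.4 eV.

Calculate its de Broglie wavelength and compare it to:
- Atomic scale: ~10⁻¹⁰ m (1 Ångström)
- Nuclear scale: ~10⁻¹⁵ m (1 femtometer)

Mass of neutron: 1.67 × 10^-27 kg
λ = 2.16 × 10^-13 m, which is between nuclear and atomic scales.

Using λ = h/√(2mKE):

KE = 17580.4 eV = 2.817 × 10^-15 J

λ = h/√(2mKE)
λ = (6.626 × 10^-34 J·s) / √(2 × 1.67 × 10^-27 kg × 2.817 × 10^-15 J)
λ = 2.16 × 10^-13 m

Comparison:
- Atomic scale (10⁻¹⁰ m): λ is 0.0022× this size
- Nuclear scale (10⁻¹⁵ m): λ is 2.2e+02× this size

The wavelength is between nuclear and atomic scales.

This wavelength is appropriate for probing atomic structure but too large for nuclear physics experiments.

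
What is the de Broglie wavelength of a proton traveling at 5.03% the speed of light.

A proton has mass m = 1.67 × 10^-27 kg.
2.63 × 10^-14 m

Using the de Broglie relation λ = h/(mv):

v = 5.03% × c = 1.508 × 10^7 m/s

λ = h/(mv)
λ = (6.626 × 10^-34 J·s) / (1.67 × 10^-27 kg × 1.508 × 10^7 m/s)
λ = 2.63 × 10^-14 m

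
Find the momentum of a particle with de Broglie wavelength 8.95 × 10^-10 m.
7.40 × 10^-25 kg·m/s

From the de Broglie relation λ = h/p, we solve for p:

p = h/λ
p = (6.626 × 10^-34 J·s) / (8.95 × 10^-10 m)
p = 7.40 × 10^-25 kg·m/s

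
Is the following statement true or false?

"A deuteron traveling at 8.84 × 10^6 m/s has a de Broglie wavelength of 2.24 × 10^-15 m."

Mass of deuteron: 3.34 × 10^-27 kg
False

The claim is incorrect.

Using λ = h/(mv):
λ = (6.626 × 10^-34 J·s) / (3.34 × 10^-27 kg × 8.84 × 10^6 m/s)
λ = 2.24 × 10^-14 m

The actual wavelength differs from the claimed 2.24 × 10^-15 m.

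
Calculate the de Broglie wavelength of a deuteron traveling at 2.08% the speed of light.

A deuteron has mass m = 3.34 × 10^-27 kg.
3.18 × 10^-14 m

Using the de Broglie relation λ = h/(mv):

v = 2.08% × c = 6.236 × 10^6 m/s

λ = h/(mv)
λ = (6.626 × 10^-34 J·s) / (3.34 × 10^-27 kg × 6.236 × 10^6 m/s)
λ = 3.18 × 10^-14 m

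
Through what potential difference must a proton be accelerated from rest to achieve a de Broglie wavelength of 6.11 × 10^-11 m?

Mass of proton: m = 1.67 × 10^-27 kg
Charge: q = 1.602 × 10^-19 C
2.20 × 10^-1 V

From λ = h/√(2mqV), we solve for V:

λ² = h²/(2mqV)
V = h²/(2mqλ²)
V = (6.626 × 10^-34 J·s)² / (2 × 1.67 × 10^-27 kg × 1.602 × 10^-19 C × (6.11 × 10^-11 m)²)
V = 2.20 × 10^-1 V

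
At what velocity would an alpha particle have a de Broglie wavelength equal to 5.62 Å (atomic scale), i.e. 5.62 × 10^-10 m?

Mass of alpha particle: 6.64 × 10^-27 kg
1.78 × 10^2 m/s

From λ = h/(mv), solve for v:

v = h/(mλ)
v = (6.626 × 10^-34 J·s) / (6.64 × 10^-27 kg × 5.62 × 10^-10 m)
v = 1.78 × 10^2 m/s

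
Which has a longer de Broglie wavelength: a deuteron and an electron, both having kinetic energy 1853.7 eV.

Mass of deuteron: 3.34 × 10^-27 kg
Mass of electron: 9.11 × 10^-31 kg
The electron has the longer wavelength.

Using λ = h/√(2mKE):

For deuteron: λ₁ = h/√(2m₁KE) = 4.70 × 10^-13 m
For electron: λ₂ = h/√(2m₂KE) = 2.85 × 10^-11 m

Since λ ∝ 1/√m at constant kinetic energy, the lighter particle has the longer wavelength.

The electron has the longer de Broglie wavelength.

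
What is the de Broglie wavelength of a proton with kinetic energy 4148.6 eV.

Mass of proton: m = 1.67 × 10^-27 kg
4.45 × 10^-13 m

Using λ = h/√(2mKE):

First convert KE to Joules: KE = 4148.6 eV = 6.647 × 10^-16 J

λ = h/√(2mKE)
λ = (6.626 × 10^-34 J·s) / √(2 × 1.67 × 10^-27 kg × 6.647 × 10^-16 J)
λ = 4.45 × 10^-13 m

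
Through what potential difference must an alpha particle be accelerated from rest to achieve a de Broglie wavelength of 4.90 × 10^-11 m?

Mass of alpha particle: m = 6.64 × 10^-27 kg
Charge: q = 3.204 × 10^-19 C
4.30 × 10^-2 V

From λ = h/√(2mqV), we solve for V:

λ² = h²/(2mqV)
V = h²/(2mqλ²)
V = (6.626 × 10^-34 J·s)² / (2 × 6.64 × 10^-27 kg × 3.204 × 10^-19 C × (4.90 × 10^-11 m)²)
V = 4.30 × 10^-2 V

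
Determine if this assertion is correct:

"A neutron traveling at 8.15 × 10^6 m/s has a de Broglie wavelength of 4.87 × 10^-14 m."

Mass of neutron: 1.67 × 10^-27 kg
True

The claim is correct.

Using λ = h/(mv):
λ = (6.626 × 10^-34 J·s) / (1.67 × 10^-27 kg × 8.15 × 10^6 m/s)
λ = 4.87 × 10^-14 m

This matches the claimed value.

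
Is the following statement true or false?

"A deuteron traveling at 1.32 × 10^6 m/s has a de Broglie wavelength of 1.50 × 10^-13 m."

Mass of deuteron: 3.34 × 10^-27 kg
True

The claim is correct.

Using λ = h/(mv):
λ = (6.626 × 10^-34 J·s) / (3.34 × 10^-27 kg × 1.32 × 10^6 m/s)
λ = 1.50 × 10^-13 m

This matches the claimed value.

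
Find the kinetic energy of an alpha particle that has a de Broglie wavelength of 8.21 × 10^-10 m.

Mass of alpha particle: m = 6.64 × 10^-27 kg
4.90 × 10^-23 J (or 3.06 × 10^-4 eV)

From λ = h/√(2mKE), we solve for KE:

λ² = h²/(2mKE)
KE = h²/(2mλ²)
KE = (6.626 × 10^-34 J·s)² / (2 × 6.64 × 10^-27 kg × (8.21 × 10^-10 m)²)
KE = 4.90 × 10^-23 J
KE = 3.06 × 10^-4 eV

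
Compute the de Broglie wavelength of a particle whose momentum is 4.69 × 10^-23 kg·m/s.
1.41 × 10^-11 m

Using the de Broglie relation λ = h/p:

λ = h/p
λ = (6.626 × 10^-34 J·s) / (4.69 × 10^-23 kg·m/s)
λ = 1.41 × 10^-11 m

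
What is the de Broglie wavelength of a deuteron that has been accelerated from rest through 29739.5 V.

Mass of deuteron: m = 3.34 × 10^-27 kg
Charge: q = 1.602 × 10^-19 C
1.17 × 10^-13 m

When a particle is accelerated through voltage V, it gains kinetic energy KE = qV.

The de Broglie wavelength is then λ = h/√(2mqV):

λ = h/√(2mqV)
λ = (6.626 × 10^-34 J·s) / √(2 × 3.34 × 10^-27 kg × 1.602 × 10^-19 C × 29739.5 V)
λ = 1.17 × 10^-13 m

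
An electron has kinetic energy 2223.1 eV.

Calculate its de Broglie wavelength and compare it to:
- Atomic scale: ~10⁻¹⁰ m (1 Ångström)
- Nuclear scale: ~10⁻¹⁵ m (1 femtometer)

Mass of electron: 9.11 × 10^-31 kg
λ = 2.60 × 10^-11 m, which is between nuclear and atomic scales.

Using λ = h/√(2mKE):

KE = 2223.1 eV = 3.562 × 10^-16 J

λ = h/√(2mKE)
λ = (6.626 × 10^-34 J·s) / √(2 × 9.11 × 10^-31 kg × 3.562 × 10^-16 J)
λ = 2.60 × 10^-11 m

Comparison:
- Atomic scale (10⁻¹⁰ m): λ is 0.26× this size
- Nuclear scale (10⁻¹⁵ m): λ is 2.6e+04× this size

The wavelength is between nuclear and atomic scales.

This wavelength is appropriate for probing atomic structure but too large for nuclear physics experiments.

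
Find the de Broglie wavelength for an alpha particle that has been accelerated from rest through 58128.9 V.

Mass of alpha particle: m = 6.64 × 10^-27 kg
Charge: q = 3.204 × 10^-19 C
4.21 × 10^-14 m

When a particle is accelerated through voltage V, it gains kinetic energy KE = qV.

The de Broglie wavelength is then λ = h/√(2mqV):

λ = h/√(2mqV)
λ = (6.626 × 10^-34 J·s) / √(2 × 6.64 × 10^-27 kg × 3.204 × 10^-19 C × 58128.9 V)
λ = 4.21 × 10^-14 m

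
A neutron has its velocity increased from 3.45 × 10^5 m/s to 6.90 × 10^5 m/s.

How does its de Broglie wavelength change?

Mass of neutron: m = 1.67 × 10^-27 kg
The wavelength decreases by a factor of 2.

Using λ = h/(mv):

Initial wavelength: λ₁ = h/(mv₁) = 1.15 × 10^-12 m
Final wavelength: λ₂ = h/(mv₂) = 5.75 × 10^-13 m

Since λ ∝ 1/v, when velocity increases by a factor of 2, the wavelength decreases by a factor of 2.

λ₂/λ₁ = v₁/v₂ = 1/2

The wavelength decreases by a factor of 2.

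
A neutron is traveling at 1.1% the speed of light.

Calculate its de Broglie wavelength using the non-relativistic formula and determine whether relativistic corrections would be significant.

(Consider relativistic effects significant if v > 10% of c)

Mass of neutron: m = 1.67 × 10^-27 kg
No, relativistic corrections are not needed.

Using the non-relativistic de Broglie formula λ = h/(mv):

v = 1.1% × c = 3.298 × 10^6 m/s

λ = h/(mv)
λ = (6.626 × 10^-34 J·s) / (1.67 × 10^-27 kg × 3.298 × 10^6 m/s)
λ = 1.20 × 10^-13 m

Since v = 1.1% of c < 10% of c, relativistic corrections are NOT significant and this non-relativistic result is a good approximation.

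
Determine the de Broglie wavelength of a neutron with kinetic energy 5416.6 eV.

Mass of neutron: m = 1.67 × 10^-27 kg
3.89 × 10^-13 m

Using λ = h/√(2mKE):

First convert KE to Joules: KE = 5416.6 eV = 8.678 × 10^-16 J

λ = h/√(2mKE)
λ = (6.626 × 10^-34 J·s) / √(2 × 1.67 × 10^-27 kg × 8.678 × 10^-16 J)
λ = 3.89 × 10^-13 m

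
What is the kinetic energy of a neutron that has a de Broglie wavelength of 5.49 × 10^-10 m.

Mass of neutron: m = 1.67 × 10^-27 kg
4.36 × 10^-22 J (or 2.72 × 10^-3 eV)

From λ = h/√(2mKE), we solve for KE:

λ² = h²/(2mKE)
KE = h²/(2mλ²)
KE = (6.626 × 10^-34 J·s)² / (2 × 1.67 × 10^-27 kg × (5.49 × 10^-10 m)²)
KE = 4.36 × 10^-22 J
KE = 2.72 × 10^-3 eV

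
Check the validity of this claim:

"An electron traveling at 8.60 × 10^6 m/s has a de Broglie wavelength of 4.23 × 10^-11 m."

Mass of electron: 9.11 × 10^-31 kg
False

The claim is incorrect.

Using λ = h/(mv):
λ = (6.626 × 10^-34 J·s) / (9.11 × 10^-31 kg × 8.60 × 10^6 m/s)
λ = 8.46 × 10^-11 m

The actual wavelength differs from the claimed 4.23 × 10^-11 m.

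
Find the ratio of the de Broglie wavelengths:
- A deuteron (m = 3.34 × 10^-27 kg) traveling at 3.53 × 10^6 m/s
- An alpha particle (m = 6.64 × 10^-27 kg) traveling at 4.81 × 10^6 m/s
λ₁/λ₂ = 2.71

Using λ = h/(mv):

λ₁ = h/(m₁v₁) = 5.62 × 10^-14 m
λ₂ = h/(m₂v₂) = 2.07 × 10^-14 m

Ratio λ₁/λ₂ = (m₂v₂)/(m₁v₁)
         = (6.64 × 10^-27 kg × 4.81 × 10^6 m/s) / (3.34 × 10^-27 kg × 3.53 × 10^6 m/s)
         = 2.71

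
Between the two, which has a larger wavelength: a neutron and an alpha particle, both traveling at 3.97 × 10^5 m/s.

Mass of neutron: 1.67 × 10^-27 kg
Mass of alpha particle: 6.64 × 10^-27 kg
The neutron has the longer wavelength.

Using λ = h/(mv), since both particles have the same velocity, the wavelength depends only on mass.

For neutron: λ₁ = h/(m₁v) = 9.99 × 10^-13 m
For alpha particle: λ₂ = h/(m₂v) = 2.51 × 10^-13 m

Since λ ∝ 1/m at constant velocity, the lighter particle has the longer wavelength.

The neutron has the longer de Broglie wavelength.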